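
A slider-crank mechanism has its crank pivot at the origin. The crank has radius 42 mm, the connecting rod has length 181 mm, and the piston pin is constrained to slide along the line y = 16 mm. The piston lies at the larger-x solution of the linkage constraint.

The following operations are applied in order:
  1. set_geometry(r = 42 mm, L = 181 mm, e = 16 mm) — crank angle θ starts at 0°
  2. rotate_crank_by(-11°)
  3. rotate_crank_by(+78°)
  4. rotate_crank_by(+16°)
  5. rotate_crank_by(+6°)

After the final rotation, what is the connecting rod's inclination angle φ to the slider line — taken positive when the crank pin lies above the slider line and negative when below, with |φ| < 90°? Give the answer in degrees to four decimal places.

set_geometry: r = 42 mm, L = 181 mm, e = 16 mm; θ ← 0°
rotate_crank_by(-11°): θ ← 0° -11° = -11°
rotate_crank_by(+78°): θ ← -11° +78° = 67°
rotate_crank_by(+16°): θ ← 67° +16° = 83°
rotate_crank_by(+6°): θ ← 83° +6° = 89°
crank pin P = (r cos θ, r sin θ) = (0.733001, 41.993603)
h = r sin θ − e = 41.993603 − 16 = 25.993603
sin φ = h / L = 25.993603 / 181 = 0.14361107
φ = arcsin(0.14361107) = 8.256857°

8.2569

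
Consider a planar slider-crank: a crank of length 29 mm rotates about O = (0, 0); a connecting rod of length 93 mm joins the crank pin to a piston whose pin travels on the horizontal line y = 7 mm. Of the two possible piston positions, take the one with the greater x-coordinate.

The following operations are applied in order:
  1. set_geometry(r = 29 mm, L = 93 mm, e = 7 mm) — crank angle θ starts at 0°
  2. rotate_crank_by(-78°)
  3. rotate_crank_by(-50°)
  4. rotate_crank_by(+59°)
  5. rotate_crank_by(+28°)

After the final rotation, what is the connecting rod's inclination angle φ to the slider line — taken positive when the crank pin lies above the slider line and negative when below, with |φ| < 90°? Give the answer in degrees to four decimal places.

-16.2510

set_geometry: r = 29 mm, L = 93 mm, e = 7 mm; θ ← 0°
rotate_crank_by(-78°): θ ← 0° -78° = -78°
rotate_crank_by(-50°): θ ← -78° -50° = -128°
rotate_crank_by(+59°): θ ← -128° +59° = -69°
rotate_crank_by(+28°): θ ← -69° +28° = -41°
crank pin P = (r cos θ, r sin θ) = (21.886578, -19.025712)
h = r sin θ − e = -19.025712 − 7 = -26.025712
sin φ = h / L = -26.025712 / 93 = -0.27984636
φ = arcsin(-0.27984636) = -16.251035°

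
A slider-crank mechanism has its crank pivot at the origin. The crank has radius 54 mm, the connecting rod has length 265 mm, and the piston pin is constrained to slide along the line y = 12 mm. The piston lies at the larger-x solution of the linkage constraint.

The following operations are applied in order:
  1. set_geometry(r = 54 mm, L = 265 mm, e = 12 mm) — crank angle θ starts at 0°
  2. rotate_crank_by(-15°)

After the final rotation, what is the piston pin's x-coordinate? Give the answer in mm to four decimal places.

set_geometry: r = 54 mm, L = 265 mm, e = 12 mm; θ ← 0°
rotate_crank_by(-15°): θ ← 0° -15° = -15°
crank pin P = (r cos θ, r sin θ) = (52.159995, -13.976228)
h = r sin θ − e = -13.976228 − 12 = -25.976228
x = r cos θ + √(L² − h²) = 52.159995 + √(70225.0 − 674.7644) = 52.159995 + 263.723786 = 315.883781

315.8838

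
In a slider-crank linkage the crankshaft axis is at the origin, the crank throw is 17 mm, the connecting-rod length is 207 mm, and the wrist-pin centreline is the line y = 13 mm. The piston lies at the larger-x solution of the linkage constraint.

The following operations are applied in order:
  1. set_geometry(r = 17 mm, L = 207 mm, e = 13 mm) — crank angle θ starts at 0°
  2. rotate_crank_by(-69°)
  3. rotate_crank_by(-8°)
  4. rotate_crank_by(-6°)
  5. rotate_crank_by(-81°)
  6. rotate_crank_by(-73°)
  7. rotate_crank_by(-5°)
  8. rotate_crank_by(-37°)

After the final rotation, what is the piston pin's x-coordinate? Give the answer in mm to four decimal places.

209.6247

set_geometry: r = 17 mm, L = 207 mm, e = 13 mm; θ ← 0°
rotate_crank_by(-69°): θ ← 0° -69° = -69°
rotate_crank_by(-8°): θ ← -69° -8° = -77°
rotate_crank_by(-6°): θ ← -77° -6° = -83°
rotate_crank_by(-81°): θ ← -83° -81° = -164°
rotate_crank_by(-73°): θ ← -164° -73° = -237°
rotate_crank_by(-5°): θ ← -237° -5° = -242°
rotate_crank_by(-37°): θ ← -242° -37° = -279°
crank pin P = (r cos θ, r sin θ) = (2.659386, 16.790702)
h = r sin θ − e = 16.790702 − 13 = 3.790702
x = r cos θ + √(L² − h²) = 2.659386 + √(42849.0 − 14.3694) = 2.659386 + 206.965288 = 209.624674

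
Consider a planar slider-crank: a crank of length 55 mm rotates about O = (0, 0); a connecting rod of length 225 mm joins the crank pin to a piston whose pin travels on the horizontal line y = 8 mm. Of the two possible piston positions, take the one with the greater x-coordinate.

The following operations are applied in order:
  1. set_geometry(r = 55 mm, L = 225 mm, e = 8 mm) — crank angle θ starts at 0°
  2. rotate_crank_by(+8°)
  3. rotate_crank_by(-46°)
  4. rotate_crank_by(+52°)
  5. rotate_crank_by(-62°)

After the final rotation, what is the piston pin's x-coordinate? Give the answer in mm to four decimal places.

set_geometry: r = 55 mm, L = 225 mm, e = 8 mm; θ ← 0°
rotate_crank_by(+8°): θ ← 0° +8° = 8°
rotate_crank_by(-46°): θ ← 8° -46° = -38°
rotate_crank_by(+52°): θ ← -38° +52° = 14°
rotate_crank_by(-62°): θ ← 14° -62° = -48°
crank pin P = (r cos θ, r sin θ) = (36.802183, -40.872965)
h = r sin θ − e = -40.872965 − 8 = -48.872965
x = r cos θ + √(L² − h²) = 36.802183 + √(50625.0 − 2388.5667) = 36.802183 + 219.627943 = 256.430126

256.4301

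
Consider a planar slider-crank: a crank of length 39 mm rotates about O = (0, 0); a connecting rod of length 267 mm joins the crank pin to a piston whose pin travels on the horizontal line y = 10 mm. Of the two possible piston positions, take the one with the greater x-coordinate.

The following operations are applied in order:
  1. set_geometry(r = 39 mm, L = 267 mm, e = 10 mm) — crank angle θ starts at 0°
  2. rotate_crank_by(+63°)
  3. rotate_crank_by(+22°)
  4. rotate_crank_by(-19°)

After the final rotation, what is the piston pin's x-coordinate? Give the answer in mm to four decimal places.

281.6299

set_geometry: r = 39 mm, L = 267 mm, e = 10 mm; θ ← 0°
rotate_crank_by(+63°): θ ← 0° +63° = 63°
rotate_crank_by(+22°): θ ← 63° +22° = 85°
rotate_crank_by(-19°): θ ← 85° -19° = 66°
crank pin P = (r cos θ, r sin θ) = (15.862729, 35.628273)
h = r sin θ − e = 35.628273 − 10 = 25.628273
x = r cos θ + √(L² − h²) = 15.862729 + √(71289.0 − 656.8084) = 15.862729 + 265.767176 = 281.629905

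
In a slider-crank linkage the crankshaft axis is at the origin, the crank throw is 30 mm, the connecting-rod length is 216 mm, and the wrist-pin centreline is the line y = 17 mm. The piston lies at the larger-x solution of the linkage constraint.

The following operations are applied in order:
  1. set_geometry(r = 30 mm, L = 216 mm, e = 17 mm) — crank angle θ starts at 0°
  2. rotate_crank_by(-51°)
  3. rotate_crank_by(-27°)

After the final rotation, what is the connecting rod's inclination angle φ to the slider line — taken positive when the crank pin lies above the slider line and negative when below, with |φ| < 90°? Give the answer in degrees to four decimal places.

-12.3896

set_geometry: r = 30 mm, L = 216 mm, e = 17 mm; θ ← 0°
rotate_crank_by(-51°): θ ← 0° -51° = -51°
rotate_crank_by(-27°): θ ← -51° -27° = -78°
crank pin P = (r cos θ, r sin θ) = (6.237351, -29.344428)
h = r sin θ − e = -29.344428 − 17 = -46.344428
sin φ = h / L = -46.344428 / 216 = -0.21455754
φ = arcsin(-0.21455754) = -12.389570°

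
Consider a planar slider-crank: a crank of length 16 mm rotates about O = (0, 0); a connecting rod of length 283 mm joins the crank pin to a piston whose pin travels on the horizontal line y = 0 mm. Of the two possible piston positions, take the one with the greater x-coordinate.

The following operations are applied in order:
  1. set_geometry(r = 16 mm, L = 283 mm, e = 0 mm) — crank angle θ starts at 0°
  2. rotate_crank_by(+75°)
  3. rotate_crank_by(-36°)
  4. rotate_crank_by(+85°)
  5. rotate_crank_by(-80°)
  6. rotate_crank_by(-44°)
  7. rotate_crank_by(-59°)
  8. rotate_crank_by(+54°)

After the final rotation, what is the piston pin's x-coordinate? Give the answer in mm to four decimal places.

set_geometry: r = 16 mm, L = 283 mm, e = 0 mm; θ ← 0°
rotate_crank_by(+75°): θ ← 0° +75° = 75°
rotate_crank_by(-36°): θ ← 75° -36° = 39°
rotate_crank_by(+85°): θ ← 39° +85° = 124°
rotate_crank_by(-80°): θ ← 124° -80° = 44°
rotate_crank_by(-44°): θ ← 44° -44° = 0°
rotate_crank_by(-59°): θ ← 0° -59° = -59°
rotate_crank_by(+54°): θ ← -59° +54° = -5°
crank pin P = (r cos θ, r sin θ) = (15.939115, -1.394492)
h = r sin θ − e = -1.394492 − 0 = -1.394492
x = r cos θ + √(L² − h²) = 15.939115 + √(80089.0 − 1.9446) = 15.939115 + 282.996564 = 298.935679

298.9357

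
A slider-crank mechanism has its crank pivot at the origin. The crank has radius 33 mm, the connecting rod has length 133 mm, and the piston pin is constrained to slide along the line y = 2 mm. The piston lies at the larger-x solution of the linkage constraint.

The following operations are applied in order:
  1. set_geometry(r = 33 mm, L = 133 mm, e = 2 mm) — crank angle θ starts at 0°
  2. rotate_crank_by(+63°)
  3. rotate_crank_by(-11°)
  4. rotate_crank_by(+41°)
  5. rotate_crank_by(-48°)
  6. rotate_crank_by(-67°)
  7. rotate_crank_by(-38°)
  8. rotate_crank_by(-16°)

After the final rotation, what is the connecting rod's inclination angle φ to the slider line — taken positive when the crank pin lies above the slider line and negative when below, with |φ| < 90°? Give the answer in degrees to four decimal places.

set_geometry: r = 33 mm, L = 133 mm, e = 2 mm; θ ← 0°
rotate_crank_by(+63°): θ ← 0° +63° = 63°
rotate_crank_by(-11°): θ ← 63° -11° = 52°
rotate_crank_by(+41°): θ ← 52° +41° = 93°
rotate_crank_by(-48°): θ ← 93° -48° = 45°
rotate_crank_by(-67°): θ ← 45° -67° = -22°
rotate_crank_by(-38°): θ ← -22° -38° = -60°
rotate_crank_by(-16°): θ ← -60° -16° = -76°
crank pin P = (r cos θ, r sin θ) = (7.983423, -32.019759)
h = r sin θ − e = -32.019759 − 2 = -34.019759
sin φ = h / L = -34.019759 / 133 = -0.25578766
φ = arcsin(-0.25578766) = -14.820263°

-14.8203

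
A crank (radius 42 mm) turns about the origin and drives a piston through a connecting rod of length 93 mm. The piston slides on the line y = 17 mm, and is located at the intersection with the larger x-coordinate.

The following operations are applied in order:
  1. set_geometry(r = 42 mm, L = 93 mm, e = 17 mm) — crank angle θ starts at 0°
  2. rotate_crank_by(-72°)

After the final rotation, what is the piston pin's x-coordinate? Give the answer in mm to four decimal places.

86.5065

set_geometry: r = 42 mm, L = 93 mm, e = 17 mm; θ ← 0°
rotate_crank_by(-72°): θ ← 0° -72° = -72°
crank pin P = (r cos θ, r sin θ) = (12.978714, -39.944374)
h = r sin θ − e = -39.944374 − 17 = -56.944374
x = r cos θ + √(L² − h²) = 12.978714 + √(8649.0 − 3242.6617) = 12.978714 + 73.527806 = 86.506520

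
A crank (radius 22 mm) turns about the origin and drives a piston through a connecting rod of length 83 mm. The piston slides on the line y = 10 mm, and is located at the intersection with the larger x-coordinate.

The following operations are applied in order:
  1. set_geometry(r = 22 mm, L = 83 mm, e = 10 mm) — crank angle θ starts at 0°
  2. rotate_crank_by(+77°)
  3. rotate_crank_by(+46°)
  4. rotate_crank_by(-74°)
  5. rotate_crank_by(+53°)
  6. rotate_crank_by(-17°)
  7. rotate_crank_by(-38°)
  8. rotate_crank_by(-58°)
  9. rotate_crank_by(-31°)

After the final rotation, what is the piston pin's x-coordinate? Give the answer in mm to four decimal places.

set_geometry: r = 22 mm, L = 83 mm, e = 10 mm; θ ← 0°
rotate_crank_by(+77°): θ ← 0° +77° = 77°
rotate_crank_by(+46°): θ ← 77° +46° = 123°
rotate_crank_by(-74°): θ ← 123° -74° = 49°
rotate_crank_by(+53°): θ ← 49° +53° = 102°
rotate_crank_by(-17°): θ ← 102° -17° = 85°
rotate_crank_by(-38°): θ ← 85° -38° = 47°
rotate_crank_by(-58°): θ ← 47° -58° = -11°
rotate_crank_by(-31°): θ ← -11° -31° = -42°
crank pin P = (r cos θ, r sin θ) = (16.349186, -14.720873)
h = r sin θ − e = -14.720873 − 10 = -24.720873
x = r cos θ + √(L² − h²) = 16.349186 + √(6889.0 − 611.1216) = 16.349186 + 79.233064 = 95.582250

95.5823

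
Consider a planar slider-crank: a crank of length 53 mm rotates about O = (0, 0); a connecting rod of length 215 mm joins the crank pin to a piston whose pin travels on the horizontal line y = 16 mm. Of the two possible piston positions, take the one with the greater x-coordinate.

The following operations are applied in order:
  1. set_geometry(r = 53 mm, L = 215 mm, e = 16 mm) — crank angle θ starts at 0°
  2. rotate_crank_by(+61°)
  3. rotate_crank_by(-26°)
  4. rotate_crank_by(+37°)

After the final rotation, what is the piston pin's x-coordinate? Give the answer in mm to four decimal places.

set_geometry: r = 53 mm, L = 215 mm, e = 16 mm; θ ← 0°
rotate_crank_by(+61°): θ ← 0° +61° = 61°
rotate_crank_by(-26°): θ ← 61° -26° = 35°
rotate_crank_by(+37°): θ ← 35° +37° = 72°
crank pin P = (r cos θ, r sin θ) = (16.377901, 50.405995)
h = r sin θ − e = 50.405995 − 16 = 34.405995
x = r cos θ + √(L² − h²) = 16.377901 + √(46225.0 − 1183.7725) = 16.377901 + 212.229186 = 228.607087

228.6071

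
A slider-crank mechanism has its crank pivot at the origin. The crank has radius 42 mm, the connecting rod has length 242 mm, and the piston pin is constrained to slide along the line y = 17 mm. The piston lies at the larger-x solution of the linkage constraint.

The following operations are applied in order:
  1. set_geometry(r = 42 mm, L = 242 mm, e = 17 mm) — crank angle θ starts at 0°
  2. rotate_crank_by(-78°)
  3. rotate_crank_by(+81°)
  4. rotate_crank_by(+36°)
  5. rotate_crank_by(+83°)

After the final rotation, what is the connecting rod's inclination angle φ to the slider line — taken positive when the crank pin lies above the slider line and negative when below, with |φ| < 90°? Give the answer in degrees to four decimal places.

4.4124

set_geometry: r = 42 mm, L = 242 mm, e = 17 mm; θ ← 0°
rotate_crank_by(-78°): θ ← 0° -78° = -78°
rotate_crank_by(+81°): θ ← -78° +81° = 3°
rotate_crank_by(+36°): θ ← 3° +36° = 39°
rotate_crank_by(+83°): θ ← 39° +83° = 122°
crank pin P = (r cos θ, r sin θ) = (-22.256609, 35.618020)
h = r sin θ − e = 35.618020 − 17 = 18.618020
sin φ = h / L = 18.618020 / 242 = 0.07693397
φ = arcsin(0.07693397) = 4.412352°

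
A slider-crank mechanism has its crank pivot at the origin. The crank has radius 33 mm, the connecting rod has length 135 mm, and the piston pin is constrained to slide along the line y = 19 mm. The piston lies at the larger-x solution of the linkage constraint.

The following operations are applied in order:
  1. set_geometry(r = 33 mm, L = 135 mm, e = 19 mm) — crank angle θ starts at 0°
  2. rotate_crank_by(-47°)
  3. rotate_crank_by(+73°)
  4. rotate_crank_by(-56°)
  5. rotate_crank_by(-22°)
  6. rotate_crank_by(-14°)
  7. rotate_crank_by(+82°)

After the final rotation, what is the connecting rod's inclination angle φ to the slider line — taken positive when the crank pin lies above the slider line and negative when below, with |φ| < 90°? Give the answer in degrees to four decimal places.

set_geometry: r = 33 mm, L = 135 mm, e = 19 mm; θ ← 0°
rotate_crank_by(-47°): θ ← 0° -47° = -47°
rotate_crank_by(+73°): θ ← -47° +73° = 26°
rotate_crank_by(-56°): θ ← 26° -56° = -30°
rotate_crank_by(-22°): θ ← -30° -22° = -52°
rotate_crank_by(-14°): θ ← -52° -14° = -66°
rotate_crank_by(+82°): θ ← -66° +82° = 16°
crank pin P = (r cos θ, r sin θ) = (31.721636, 9.096033)
h = r sin θ − e = 9.096033 − 19 = -9.903967
sin φ = h / L = -9.903967 / 135 = -0.07336272
φ = arcsin(-0.07336272) = -4.207154°

-4.2072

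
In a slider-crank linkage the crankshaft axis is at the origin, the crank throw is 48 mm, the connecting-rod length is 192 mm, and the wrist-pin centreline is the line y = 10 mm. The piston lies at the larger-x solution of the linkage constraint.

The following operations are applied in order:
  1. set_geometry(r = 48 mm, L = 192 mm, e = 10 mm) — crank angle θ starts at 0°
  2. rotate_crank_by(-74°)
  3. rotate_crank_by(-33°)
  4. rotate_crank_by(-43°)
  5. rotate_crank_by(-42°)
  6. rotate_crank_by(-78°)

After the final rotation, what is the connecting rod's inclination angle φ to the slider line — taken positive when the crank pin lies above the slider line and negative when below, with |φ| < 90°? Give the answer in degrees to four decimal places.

11.4152

set_geometry: r = 48 mm, L = 192 mm, e = 10 mm; θ ← 0°
rotate_crank_by(-74°): θ ← 0° -74° = -74°
rotate_crank_by(-33°): θ ← -74° -33° = -107°
rotate_crank_by(-43°): θ ← -107° -43° = -150°
rotate_crank_by(-42°): θ ← -150° -42° = -192°
rotate_crank_by(-78°): θ ← -192° -78° = -270°
crank pin P = (r cos θ, r sin θ) = (-0.000000, 48.000000)
h = r sin θ − e = 48.000000 − 10 = 38.000000
sin φ = h / L = 38.000000 / 192 = 0.19791667
φ = arcsin(0.19791667) = 11.415158°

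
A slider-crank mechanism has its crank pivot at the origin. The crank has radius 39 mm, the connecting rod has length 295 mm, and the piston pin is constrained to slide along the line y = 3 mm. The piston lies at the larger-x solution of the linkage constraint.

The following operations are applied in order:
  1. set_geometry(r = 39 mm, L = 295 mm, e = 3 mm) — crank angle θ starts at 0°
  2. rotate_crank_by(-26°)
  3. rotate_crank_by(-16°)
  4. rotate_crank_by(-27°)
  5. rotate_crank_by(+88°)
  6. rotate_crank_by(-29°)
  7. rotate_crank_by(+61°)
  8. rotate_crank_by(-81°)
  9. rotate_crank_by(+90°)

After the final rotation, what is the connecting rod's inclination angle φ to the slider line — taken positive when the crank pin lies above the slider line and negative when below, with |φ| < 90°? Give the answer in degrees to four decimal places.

set_geometry: r = 39 mm, L = 295 mm, e = 3 mm; θ ← 0°
rotate_crank_by(-26°): θ ← 0° -26° = -26°
rotate_crank_by(-16°): θ ← -26° -16° = -42°
rotate_crank_by(-27°): θ ← -42° -27° = -69°
rotate_crank_by(+88°): θ ← -69° +88° = 19°
rotate_crank_by(-29°): θ ← 19° -29° = -10°
rotate_crank_by(+61°): θ ← -10° +61° = 51°
rotate_crank_by(-81°): θ ← 51° -81° = -30°
rotate_crank_by(+90°): θ ← -30° +90° = 60°
crank pin P = (r cos θ, r sin θ) = (19.500000, 33.774991)
h = r sin θ − e = 33.774991 − 3 = 30.774991
sin φ = h / L = 30.774991 / 295 = 0.10432200
φ = arcsin(0.10432200) = 5.988106°

5.9881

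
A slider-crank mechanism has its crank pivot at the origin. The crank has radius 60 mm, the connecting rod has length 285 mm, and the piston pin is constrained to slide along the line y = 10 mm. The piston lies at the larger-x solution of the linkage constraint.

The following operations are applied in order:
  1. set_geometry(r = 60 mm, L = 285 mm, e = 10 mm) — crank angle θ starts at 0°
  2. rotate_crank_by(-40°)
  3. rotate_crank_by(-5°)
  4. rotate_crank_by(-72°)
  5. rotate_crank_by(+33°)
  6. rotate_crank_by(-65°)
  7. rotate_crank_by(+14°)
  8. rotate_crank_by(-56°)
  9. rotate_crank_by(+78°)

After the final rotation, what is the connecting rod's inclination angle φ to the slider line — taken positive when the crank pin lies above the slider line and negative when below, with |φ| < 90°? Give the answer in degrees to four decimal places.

set_geometry: r = 60 mm, L = 285 mm, e = 10 mm; θ ← 0°
rotate_crank_by(-40°): θ ← 0° -40° = -40°
rotate_crank_by(-5°): θ ← -40° -5° = -45°
rotate_crank_by(-72°): θ ← -45° -72° = -117°
rotate_crank_by(+33°): θ ← -117° +33° = -84°
rotate_crank_by(-65°): θ ← -84° -65° = -149°
rotate_crank_by(+14°): θ ← -149° +14° = -135°
rotate_crank_by(-56°): θ ← -135° -56° = -191°
rotate_crank_by(+78°): θ ← -191° +78° = -113°
crank pin P = (r cos θ, r sin θ) = (-23.443868, -55.230291)
h = r sin θ − e = -55.230291 − 10 = -65.230291
sin φ = h / L = -65.230291 / 285 = -0.22887821
φ = arcsin(-0.22887821) = -13.231037°

-13.2310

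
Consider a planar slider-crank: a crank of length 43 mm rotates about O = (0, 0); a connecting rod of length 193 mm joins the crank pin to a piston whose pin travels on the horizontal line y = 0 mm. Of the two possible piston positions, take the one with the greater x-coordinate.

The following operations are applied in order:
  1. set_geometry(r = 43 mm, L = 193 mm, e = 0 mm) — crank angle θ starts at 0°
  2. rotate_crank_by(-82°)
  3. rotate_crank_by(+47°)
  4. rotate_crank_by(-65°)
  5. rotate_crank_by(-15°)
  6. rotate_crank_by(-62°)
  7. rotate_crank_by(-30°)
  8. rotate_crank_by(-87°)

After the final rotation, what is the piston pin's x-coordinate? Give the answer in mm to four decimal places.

206.4497

set_geometry: r = 43 mm, L = 193 mm, e = 0 mm; θ ← 0°
rotate_crank_by(-82°): θ ← 0° -82° = -82°
rotate_crank_by(+47°): θ ← -82° +47° = -35°
rotate_crank_by(-65°): θ ← -35° -65° = -100°
rotate_crank_by(-15°): θ ← -100° -15° = -115°
rotate_crank_by(-62°): θ ← -115° -62° = -177°
rotate_crank_by(-30°): θ ← -177° -30° = -207°
rotate_crank_by(-87°): θ ← -207° -87° = -294°
crank pin P = (r cos θ, r sin θ) = (17.489676, 39.282455)
h = r sin θ − e = 39.282455 − 0 = 39.282455
x = r cos θ + √(L² − h²) = 17.489676 + √(37249.0 − 1543.1112) = 17.489676 + 188.960019 = 206.449695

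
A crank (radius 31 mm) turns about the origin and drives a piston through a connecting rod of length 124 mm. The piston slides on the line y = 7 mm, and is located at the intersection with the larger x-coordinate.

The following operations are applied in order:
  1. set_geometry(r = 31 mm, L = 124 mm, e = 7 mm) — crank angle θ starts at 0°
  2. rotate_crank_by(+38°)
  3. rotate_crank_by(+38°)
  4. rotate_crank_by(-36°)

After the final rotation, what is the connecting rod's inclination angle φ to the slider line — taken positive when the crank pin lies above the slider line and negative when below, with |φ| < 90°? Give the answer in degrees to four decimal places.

5.9837

set_geometry: r = 31 mm, L = 124 mm, e = 7 mm; θ ← 0°
rotate_crank_by(+38°): θ ← 0° +38° = 38°
rotate_crank_by(+38°): θ ← 38° +38° = 76°
rotate_crank_by(-36°): θ ← 76° -36° = 40°
crank pin P = (r cos θ, r sin θ) = (23.747378, 19.926416)
h = r sin θ − e = 19.926416 − 7 = 12.926416
sin φ = h / L = 12.926416 / 124 = 0.10424529
φ = arcsin(0.10424529) = 5.983686°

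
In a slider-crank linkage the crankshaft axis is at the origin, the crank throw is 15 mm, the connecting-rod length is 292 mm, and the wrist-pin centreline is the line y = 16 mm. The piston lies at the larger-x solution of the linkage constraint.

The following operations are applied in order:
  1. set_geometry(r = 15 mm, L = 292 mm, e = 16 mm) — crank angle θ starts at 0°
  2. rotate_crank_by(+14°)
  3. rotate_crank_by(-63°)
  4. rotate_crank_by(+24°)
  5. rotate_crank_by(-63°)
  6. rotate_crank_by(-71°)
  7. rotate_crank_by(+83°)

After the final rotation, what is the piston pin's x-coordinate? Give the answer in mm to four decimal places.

294.0258

set_geometry: r = 15 mm, L = 292 mm, e = 16 mm; θ ← 0°
rotate_crank_by(+14°): θ ← 0° +14° = 14°
rotate_crank_by(-63°): θ ← 14° -63° = -49°
rotate_crank_by(+24°): θ ← -49° +24° = -25°
rotate_crank_by(-63°): θ ← -25° -63° = -88°
rotate_crank_by(-71°): θ ← -88° -71° = -159°
rotate_crank_by(+83°): θ ← -159° +83° = -76°
crank pin P = (r cos θ, r sin θ) = (3.628828, -14.554436)
h = r sin θ − e = -14.554436 − 16 = -30.554436
x = r cos θ + √(L² − h²) = 3.628828 + √(85264.0 − 933.5736) = 3.628828 + 290.397015 = 294.025844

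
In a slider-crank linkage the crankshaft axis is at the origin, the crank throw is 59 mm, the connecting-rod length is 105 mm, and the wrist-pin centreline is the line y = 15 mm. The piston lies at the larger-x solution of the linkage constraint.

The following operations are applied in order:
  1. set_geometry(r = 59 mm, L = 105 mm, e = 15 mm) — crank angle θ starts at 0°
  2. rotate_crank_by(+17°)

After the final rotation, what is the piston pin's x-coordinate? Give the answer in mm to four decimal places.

161.3979

set_geometry: r = 59 mm, L = 105 mm, e = 15 mm; θ ← 0°
rotate_crank_by(+17°): θ ← 0° +17° = 17°
crank pin P = (r cos θ, r sin θ) = (56.421981, 17.249931)
h = r sin θ − e = 17.249931 − 15 = 2.249931
x = r cos θ + √(L² − h²) = 56.421981 + √(11025.0 − 5.0622) = 56.421981 + 104.975892 = 161.397872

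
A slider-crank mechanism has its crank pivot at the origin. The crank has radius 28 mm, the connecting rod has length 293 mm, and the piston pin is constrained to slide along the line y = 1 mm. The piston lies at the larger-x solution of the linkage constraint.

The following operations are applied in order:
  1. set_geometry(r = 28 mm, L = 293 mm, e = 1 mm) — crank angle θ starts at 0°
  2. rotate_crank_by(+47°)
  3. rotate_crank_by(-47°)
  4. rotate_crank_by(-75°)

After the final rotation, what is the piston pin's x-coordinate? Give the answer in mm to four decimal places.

set_geometry: r = 28 mm, L = 293 mm, e = 1 mm; θ ← 0°
rotate_crank_by(+47°): θ ← 0° +47° = 47°
rotate_crank_by(-47°): θ ← 47° -47° = 0°
rotate_crank_by(-75°): θ ← 0° -75° = -75°
crank pin P = (r cos θ, r sin θ) = (7.246933, -27.045923)
h = r sin θ − e = -27.045923 − 1 = -28.045923
x = r cos θ + √(L² − h²) = 7.246933 + √(85849.0 − 786.5738) = 7.246933 + 291.654635 = 298.901568

298.9016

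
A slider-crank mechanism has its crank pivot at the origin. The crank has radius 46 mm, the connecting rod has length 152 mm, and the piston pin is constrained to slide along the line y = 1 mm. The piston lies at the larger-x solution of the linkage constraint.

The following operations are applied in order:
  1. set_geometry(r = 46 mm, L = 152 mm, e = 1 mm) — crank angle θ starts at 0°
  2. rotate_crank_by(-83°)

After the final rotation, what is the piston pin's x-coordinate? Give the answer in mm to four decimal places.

set_geometry: r = 46 mm, L = 152 mm, e = 1 mm; θ ← 0°
rotate_crank_by(-83°): θ ← 0° -83° = -83°
crank pin P = (r cos θ, r sin θ) = (5.605990, -45.657123)
h = r sin θ − e = -45.657123 − 1 = -46.657123
x = r cos θ + √(L² − h²) = 5.605990 + √(23104.0 − 2176.8871) = 5.605990 + 144.662064 = 150.268054

150.2681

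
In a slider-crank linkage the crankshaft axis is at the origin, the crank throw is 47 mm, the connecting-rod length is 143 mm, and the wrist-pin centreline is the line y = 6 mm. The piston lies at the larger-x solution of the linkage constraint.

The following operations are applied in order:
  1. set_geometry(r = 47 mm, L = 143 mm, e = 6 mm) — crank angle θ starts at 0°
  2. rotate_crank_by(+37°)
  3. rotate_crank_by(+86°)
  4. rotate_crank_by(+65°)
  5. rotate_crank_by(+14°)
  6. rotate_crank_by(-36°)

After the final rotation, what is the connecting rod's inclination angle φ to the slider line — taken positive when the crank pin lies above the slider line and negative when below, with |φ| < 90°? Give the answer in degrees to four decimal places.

set_geometry: r = 47 mm, L = 143 mm, e = 6 mm; θ ← 0°
rotate_crank_by(+37°): θ ← 0° +37° = 37°
rotate_crank_by(+86°): θ ← 37° +86° = 123°
rotate_crank_by(+65°): θ ← 123° +65° = 188°
rotate_crank_by(+14°): θ ← 188° +14° = 202°
rotate_crank_by(-36°): θ ← 202° -36° = 166°
crank pin P = (r cos θ, r sin θ) = (-45.603899, 11.370329)
h = r sin θ − e = 11.370329 − 6 = 5.370329
sin φ = h / L = 5.370329 / 143 = 0.03755475
φ = arcsin(0.03755475) = 2.152235°

2.1522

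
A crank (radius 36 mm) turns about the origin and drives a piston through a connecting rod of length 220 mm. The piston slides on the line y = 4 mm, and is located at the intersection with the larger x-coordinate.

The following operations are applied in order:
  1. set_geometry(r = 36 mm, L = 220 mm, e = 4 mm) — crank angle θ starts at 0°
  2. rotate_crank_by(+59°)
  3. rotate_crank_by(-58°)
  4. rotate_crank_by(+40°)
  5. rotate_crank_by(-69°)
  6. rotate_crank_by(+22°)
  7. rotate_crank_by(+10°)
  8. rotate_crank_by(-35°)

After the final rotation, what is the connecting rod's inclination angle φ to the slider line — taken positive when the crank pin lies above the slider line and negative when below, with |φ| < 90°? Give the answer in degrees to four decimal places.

set_geometry: r = 36 mm, L = 220 mm, e = 4 mm; θ ← 0°
rotate_crank_by(+59°): θ ← 0° +59° = 59°
rotate_crank_by(-58°): θ ← 59° -58° = 1°
rotate_crank_by(+40°): θ ← 1° +40° = 41°
rotate_crank_by(-69°): θ ← 41° -69° = -28°
rotate_crank_by(+22°): θ ← -28° +22° = -6°
rotate_crank_by(+10°): θ ← -6° +10° = 4°
rotate_crank_by(-35°): θ ← 4° -35° = -31°
crank pin P = (r cos θ, r sin θ) = (30.858023, -18.541371)
h = r sin θ − e = -18.541371 − 4 = -22.541371
sin φ = h / L = -22.541371 / 220 = -0.10246078
φ = arcsin(-0.10246078) = -5.880891°

-5.8809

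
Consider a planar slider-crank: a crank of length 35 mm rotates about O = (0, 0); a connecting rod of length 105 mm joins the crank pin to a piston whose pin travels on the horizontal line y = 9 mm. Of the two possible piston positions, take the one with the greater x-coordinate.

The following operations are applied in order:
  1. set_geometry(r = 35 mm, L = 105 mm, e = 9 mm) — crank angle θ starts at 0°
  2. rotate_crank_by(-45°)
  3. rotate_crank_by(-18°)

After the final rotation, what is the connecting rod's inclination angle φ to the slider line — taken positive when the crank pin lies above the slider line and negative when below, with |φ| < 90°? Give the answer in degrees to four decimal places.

set_geometry: r = 35 mm, L = 105 mm, e = 9 mm; θ ← 0°
rotate_crank_by(-45°): θ ← 0° -45° = -45°
rotate_crank_by(-18°): θ ← -45° -18° = -63°
crank pin P = (r cos θ, r sin θ) = (15.889667, -31.185228)
h = r sin θ − e = -31.185228 − 9 = -40.185228
sin φ = h / L = -40.185228 / 105 = -0.38271646
φ = arcsin(-0.38271646) = -22.502048°

-22.5020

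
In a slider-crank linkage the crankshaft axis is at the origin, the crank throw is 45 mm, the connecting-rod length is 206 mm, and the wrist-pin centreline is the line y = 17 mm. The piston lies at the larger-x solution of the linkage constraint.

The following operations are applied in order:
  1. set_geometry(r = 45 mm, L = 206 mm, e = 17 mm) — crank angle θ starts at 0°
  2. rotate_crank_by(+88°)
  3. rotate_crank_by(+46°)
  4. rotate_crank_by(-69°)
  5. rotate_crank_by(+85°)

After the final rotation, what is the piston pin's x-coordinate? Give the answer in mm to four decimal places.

set_geometry: r = 45 mm, L = 206 mm, e = 17 mm; θ ← 0°
rotate_crank_by(+88°): θ ← 0° +88° = 88°
rotate_crank_by(+46°): θ ← 88° +46° = 134°
rotate_crank_by(-69°): θ ← 134° -69° = 65°
rotate_crank_by(+85°): θ ← 65° +85° = 150°
crank pin P = (r cos θ, r sin θ) = (-38.971143, 22.500000)
h = r sin θ − e = 22.500000 − 17 = 5.500000
x = r cos θ + √(L² − h²) = -38.971143 + √(42436.0 − 30.2500) = -38.971143 + 205.926565 = 166.955421

166.9554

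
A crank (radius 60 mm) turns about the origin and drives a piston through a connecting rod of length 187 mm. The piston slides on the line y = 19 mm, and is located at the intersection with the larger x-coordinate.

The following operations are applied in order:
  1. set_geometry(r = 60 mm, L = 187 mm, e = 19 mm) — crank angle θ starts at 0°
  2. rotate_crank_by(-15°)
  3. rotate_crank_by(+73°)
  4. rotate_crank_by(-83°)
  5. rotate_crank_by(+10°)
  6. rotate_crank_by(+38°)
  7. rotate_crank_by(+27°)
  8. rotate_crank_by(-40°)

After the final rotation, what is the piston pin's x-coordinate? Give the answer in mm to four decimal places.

245.8915

set_geometry: r = 60 mm, L = 187 mm, e = 19 mm; θ ← 0°
rotate_crank_by(-15°): θ ← 0° -15° = -15°
rotate_crank_by(+73°): θ ← -15° +73° = 58°
rotate_crank_by(-83°): θ ← 58° -83° = -25°
rotate_crank_by(+10°): θ ← -25° +10° = -15°
rotate_crank_by(+38°): θ ← -15° +38° = 23°
rotate_crank_by(+27°): θ ← 23° +27° = 50°
rotate_crank_by(-40°): θ ← 50° -40° = 10°
crank pin P = (r cos θ, r sin θ) = (59.088465, 10.418891)
h = r sin θ − e = 10.418891 − 19 = -8.581109
x = r cos θ + √(L² − h²) = 59.088465 + √(34969.0 − 73.6354) = 59.088465 + 186.803010 = 245.891475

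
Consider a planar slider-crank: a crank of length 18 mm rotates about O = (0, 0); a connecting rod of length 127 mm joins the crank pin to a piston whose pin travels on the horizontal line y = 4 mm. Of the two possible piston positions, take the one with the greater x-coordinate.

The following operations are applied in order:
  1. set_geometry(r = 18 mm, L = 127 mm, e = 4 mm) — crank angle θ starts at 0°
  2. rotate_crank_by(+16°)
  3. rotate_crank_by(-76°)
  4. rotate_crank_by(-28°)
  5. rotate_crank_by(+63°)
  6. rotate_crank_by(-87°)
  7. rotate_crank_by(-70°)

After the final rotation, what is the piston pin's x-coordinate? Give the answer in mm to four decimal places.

108.9662

set_geometry: r = 18 mm, L = 127 mm, e = 4 mm; θ ← 0°
rotate_crank_by(+16°): θ ← 0° +16° = 16°
rotate_crank_by(-76°): θ ← 16° -76° = -60°
rotate_crank_by(-28°): θ ← -60° -28° = -88°
rotate_crank_by(+63°): θ ← -88° +63° = -25°
rotate_crank_by(-87°): θ ← -25° -87° = -112°
rotate_crank_by(-70°): θ ← -112° -70° = -182°
crank pin P = (r cos θ, r sin θ) = (-17.989035, 0.628191)
h = r sin θ − e = 0.628191 − 4 = -3.371809
x = r cos θ + √(L² − h²) = -17.989035 + √(16129.0 − 11.3691) = -17.989035 + 126.955232 = 108.966197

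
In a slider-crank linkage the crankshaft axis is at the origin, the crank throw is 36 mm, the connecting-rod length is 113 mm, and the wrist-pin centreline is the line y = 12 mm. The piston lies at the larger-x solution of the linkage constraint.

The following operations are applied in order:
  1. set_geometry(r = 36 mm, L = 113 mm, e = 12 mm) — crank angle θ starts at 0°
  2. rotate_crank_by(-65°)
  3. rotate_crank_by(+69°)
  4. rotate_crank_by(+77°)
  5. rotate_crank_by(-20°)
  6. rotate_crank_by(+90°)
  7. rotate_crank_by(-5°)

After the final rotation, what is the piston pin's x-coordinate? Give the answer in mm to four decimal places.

set_geometry: r = 36 mm, L = 113 mm, e = 12 mm; θ ← 0°
rotate_crank_by(-65°): θ ← 0° -65° = -65°
rotate_crank_by(+69°): θ ← -65° +69° = 4°
rotate_crank_by(+77°): θ ← 4° +77° = 81°
rotate_crank_by(-20°): θ ← 81° -20° = 61°
rotate_crank_by(+90°): θ ← 61° +90° = 151°
rotate_crank_by(-5°): θ ← 151° -5° = 146°
crank pin P = (r cos θ, r sin θ) = (-29.845353, 20.130945)
h = r sin θ − e = 20.130945 − 12 = 8.130945
x = r cos θ + √(L² − h²) = -29.845353 + √(12769.0 − 66.1123) = -29.845353 + 112.707088 = 82.861736

82.8617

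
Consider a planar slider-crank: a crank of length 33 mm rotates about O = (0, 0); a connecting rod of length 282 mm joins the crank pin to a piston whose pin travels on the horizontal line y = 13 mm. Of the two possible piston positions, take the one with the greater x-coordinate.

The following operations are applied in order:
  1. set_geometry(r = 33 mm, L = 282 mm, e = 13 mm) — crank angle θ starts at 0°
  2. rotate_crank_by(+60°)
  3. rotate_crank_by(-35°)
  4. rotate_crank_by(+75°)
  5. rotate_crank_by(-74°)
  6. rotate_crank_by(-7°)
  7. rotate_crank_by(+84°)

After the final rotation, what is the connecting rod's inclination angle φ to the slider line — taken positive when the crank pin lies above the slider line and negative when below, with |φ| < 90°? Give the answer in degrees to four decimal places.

3.8947

set_geometry: r = 33 mm, L = 282 mm, e = 13 mm; θ ← 0°
rotate_crank_by(+60°): θ ← 0° +60° = 60°
rotate_crank_by(-35°): θ ← 60° -35° = 25°
rotate_crank_by(+75°): θ ← 25° +75° = 100°
rotate_crank_by(-74°): θ ← 100° -74° = 26°
rotate_crank_by(-7°): θ ← 26° -7° = 19°
rotate_crank_by(+84°): θ ← 19° +84° = 103°
crank pin P = (r cos θ, r sin θ) = (-7.423385, 32.154212)
h = r sin θ − e = 32.154212 − 13 = 19.154212
sin φ = h / L = 19.154212 / 282 = 0.06792274
φ = arcsin(0.06792274) = 3.894685°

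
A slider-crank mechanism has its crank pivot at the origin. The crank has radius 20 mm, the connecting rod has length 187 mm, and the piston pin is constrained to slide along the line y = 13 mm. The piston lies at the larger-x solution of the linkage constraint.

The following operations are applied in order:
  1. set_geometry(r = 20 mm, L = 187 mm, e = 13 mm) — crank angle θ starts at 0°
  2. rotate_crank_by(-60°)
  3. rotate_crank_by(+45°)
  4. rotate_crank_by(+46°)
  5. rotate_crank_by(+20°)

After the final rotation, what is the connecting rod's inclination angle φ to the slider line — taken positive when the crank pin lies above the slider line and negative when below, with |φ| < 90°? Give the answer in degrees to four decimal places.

set_geometry: r = 20 mm, L = 187 mm, e = 13 mm; θ ← 0°
rotate_crank_by(-60°): θ ← 0° -60° = -60°
rotate_crank_by(+45°): θ ← -60° +45° = -15°
rotate_crank_by(+46°): θ ← -15° +46° = 31°
rotate_crank_by(+20°): θ ← 31° +20° = 51°
crank pin P = (r cos θ, r sin θ) = (12.586408, 15.542919)
h = r sin θ − e = 15.542919 − 13 = 2.542919
sin φ = h / L = 2.542919 / 187 = 0.01359850
φ = arcsin(0.01359850) = 0.779161°

0.7792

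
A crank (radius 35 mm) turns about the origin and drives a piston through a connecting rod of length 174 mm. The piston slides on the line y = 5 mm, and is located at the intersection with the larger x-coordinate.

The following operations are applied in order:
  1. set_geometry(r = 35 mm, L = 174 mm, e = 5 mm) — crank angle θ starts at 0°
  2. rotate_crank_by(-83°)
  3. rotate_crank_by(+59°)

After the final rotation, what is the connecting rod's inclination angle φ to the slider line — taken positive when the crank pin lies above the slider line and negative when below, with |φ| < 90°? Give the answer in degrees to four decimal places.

set_geometry: r = 35 mm, L = 174 mm, e = 5 mm; θ ← 0°
rotate_crank_by(-83°): θ ← 0° -83° = -83°
rotate_crank_by(+59°): θ ← -83° +59° = -24°
crank pin P = (r cos θ, r sin θ) = (31.974091, -14.235783)
h = r sin θ − e = -14.235783 − 5 = -19.235783
sin φ = h / L = -19.235783 / 174 = -0.11055047
φ = arcsin(-0.11055047) = -6.347049°

-6.3470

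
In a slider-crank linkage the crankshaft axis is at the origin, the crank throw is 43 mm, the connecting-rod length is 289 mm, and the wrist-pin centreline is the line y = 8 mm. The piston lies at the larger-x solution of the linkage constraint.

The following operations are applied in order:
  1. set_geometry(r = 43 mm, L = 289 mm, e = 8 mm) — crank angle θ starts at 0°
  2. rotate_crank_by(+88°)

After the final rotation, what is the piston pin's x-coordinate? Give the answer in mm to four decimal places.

set_geometry: r = 43 mm, L = 289 mm, e = 8 mm; θ ← 0°
rotate_crank_by(+88°): θ ← 0° +88° = 88°
crank pin P = (r cos θ, r sin θ) = (1.500678, 42.973806)
h = r sin θ − e = 42.973806 − 8 = 34.973806
x = r cos θ + √(L² − h²) = 1.500678 + √(83521.0 − 1223.1671) = 1.500678 + 286.875989 = 288.376667

288.3767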